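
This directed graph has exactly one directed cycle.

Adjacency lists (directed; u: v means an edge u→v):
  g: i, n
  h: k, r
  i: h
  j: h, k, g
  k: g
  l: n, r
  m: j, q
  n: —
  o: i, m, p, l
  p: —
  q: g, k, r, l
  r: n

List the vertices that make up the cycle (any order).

DFS with gray/black marking from i:
i gray
  h gray
    k gray
      g gray
        g→i: i is gray → back edge
Back edge closes the cycle i → h → k → g → i; its vertices are {g, h, i, k}.

g, h, i, k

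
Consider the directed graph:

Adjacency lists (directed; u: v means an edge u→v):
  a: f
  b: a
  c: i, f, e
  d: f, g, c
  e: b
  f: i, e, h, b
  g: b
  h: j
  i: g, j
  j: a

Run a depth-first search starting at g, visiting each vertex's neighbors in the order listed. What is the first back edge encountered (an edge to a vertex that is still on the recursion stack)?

i→g

DFS from g (visiting each vertex's neighbors in the order listed); mark gray on enter, black on exit:
g gray
  b gray
    a gray
      f gray
        i gray
          i→g: g is gray → back edge
First back edge: i → g.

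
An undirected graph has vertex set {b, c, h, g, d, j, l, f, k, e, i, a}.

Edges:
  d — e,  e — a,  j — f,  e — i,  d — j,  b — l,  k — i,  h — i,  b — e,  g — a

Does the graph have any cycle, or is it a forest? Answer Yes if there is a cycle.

DFS, tracking each vertex's parent; an edge to a visited non-parent vertex closes a cycle.
Start from l:
visit l (parent –)
  visit b (parent l)
    visit e (parent b)
      visit a (parent e)
        a–e: parent, skip
        visit g (parent a)
          g–a: parent, skip
      e–b: parent, skip
      visit i (parent e)
        visit k (parent i)
          k–i: parent, skip
        i–e: parent, skip
        visit h (parent i)
          h–i: parent, skip
      visit d (parent e)
        d–e: parent, skip
        visit j (parent d)
          visit f (parent j)
            f–j: parent, skip
          j–d: parent, skip
    b–l: parent, skip
visit c (parent –)
No non-parent visited neighbor found — the graph is a forest.

No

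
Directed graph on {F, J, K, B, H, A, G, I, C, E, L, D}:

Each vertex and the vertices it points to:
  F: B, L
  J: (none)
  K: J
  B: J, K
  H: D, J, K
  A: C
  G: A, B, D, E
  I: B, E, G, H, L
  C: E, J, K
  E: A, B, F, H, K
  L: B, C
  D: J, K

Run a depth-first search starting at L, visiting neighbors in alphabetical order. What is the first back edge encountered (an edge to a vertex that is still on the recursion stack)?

DFS from L (visiting neighbors in alphabetical order); mark gray on enter, black on exit:
L gray
  B gray
    J gray
    J black
    K gray
      K→J: J black — skip
    K black
  B black
  C gray
    E gray
      A gray
        A→C: C is gray → back edge
First back edge: A → C.

A→C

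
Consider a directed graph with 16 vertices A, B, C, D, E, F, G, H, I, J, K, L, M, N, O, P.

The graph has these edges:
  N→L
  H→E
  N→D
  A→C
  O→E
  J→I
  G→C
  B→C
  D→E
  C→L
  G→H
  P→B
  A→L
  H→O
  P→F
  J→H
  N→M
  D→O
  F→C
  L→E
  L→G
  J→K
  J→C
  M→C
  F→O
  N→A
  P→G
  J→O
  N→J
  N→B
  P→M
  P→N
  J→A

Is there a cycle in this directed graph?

Yes

DFS with white/gray/black marking, starting from J:
J gray
  H gray
    E gray
    E black
    O gray
      O→E: E black — skip
    O black
  H black
  A gray
    L gray
      G gray
        G→H: H black — skip
        C gray
          C→L: L is gray → back edge
Back edge found, so a cycle exists: L → G → C → L.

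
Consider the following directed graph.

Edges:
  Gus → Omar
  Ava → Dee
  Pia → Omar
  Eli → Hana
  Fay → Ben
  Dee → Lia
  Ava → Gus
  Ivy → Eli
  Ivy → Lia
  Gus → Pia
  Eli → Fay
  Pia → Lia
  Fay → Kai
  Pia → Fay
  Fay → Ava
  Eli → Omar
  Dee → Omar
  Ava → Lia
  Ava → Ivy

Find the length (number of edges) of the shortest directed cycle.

4

For each vertex v, BFS finds the shortest path from v back to v.
The shortest such closed walk is Fay → Ava → Gus → Pia → Fay, length 4.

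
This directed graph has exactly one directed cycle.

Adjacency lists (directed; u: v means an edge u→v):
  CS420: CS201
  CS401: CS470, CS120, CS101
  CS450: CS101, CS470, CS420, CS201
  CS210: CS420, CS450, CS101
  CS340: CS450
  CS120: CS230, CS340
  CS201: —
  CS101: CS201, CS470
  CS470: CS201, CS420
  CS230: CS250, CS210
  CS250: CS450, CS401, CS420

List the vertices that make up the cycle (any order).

CS120, CS230, CS250, CS401

DFS with gray/black marking from CS120:
CS120 gray
  CS230 gray
    CS250 gray
      CS450 gray
        CS101 gray
          CS201 gray
          CS201 black
          CS470 gray
            CS470→CS201: CS201 black — skip
            CS420 gray
              CS420→CS201: CS201 black — skip
            CS420 black
          CS470 black
        CS101 black
        CS450→CS470: CS470 black — skip
        CS450→CS420: CS420 black — skip
        CS450→CS201: CS201 black — skip
      CS450 black
      CS401 gray
        CS401→CS470: CS470 black — skip
        CS401→CS120: CS120 is gray → back edge
Back edge closes the cycle CS120 → CS230 → CS250 → CS401 → CS120; its vertices are {CS120, CS230, CS250, CS401}.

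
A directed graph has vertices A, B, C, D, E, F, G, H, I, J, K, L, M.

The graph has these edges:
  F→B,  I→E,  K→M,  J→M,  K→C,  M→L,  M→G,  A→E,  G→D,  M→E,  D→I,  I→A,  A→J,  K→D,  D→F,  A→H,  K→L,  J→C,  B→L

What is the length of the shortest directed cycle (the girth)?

6

For each vertex v, BFS finds the shortest path from v back to v.
The shortest such closed walk is D → I → A → J → M → G → D, length 6.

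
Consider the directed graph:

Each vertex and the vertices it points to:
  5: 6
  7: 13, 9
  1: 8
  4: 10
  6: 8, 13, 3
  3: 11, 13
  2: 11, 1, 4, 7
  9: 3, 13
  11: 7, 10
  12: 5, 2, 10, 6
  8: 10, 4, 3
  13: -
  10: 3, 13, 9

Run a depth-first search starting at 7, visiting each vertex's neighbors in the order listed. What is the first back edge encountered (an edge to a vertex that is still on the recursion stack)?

DFS from 7 (visiting each vertex's neighbors in the order listed); mark gray on enter, black on exit:
7 gray
  13 gray
  13 black
  9 gray
    3 gray
      11 gray
        11→7: 7 is gray → back edge
First back edge: 11 → 7.

11→7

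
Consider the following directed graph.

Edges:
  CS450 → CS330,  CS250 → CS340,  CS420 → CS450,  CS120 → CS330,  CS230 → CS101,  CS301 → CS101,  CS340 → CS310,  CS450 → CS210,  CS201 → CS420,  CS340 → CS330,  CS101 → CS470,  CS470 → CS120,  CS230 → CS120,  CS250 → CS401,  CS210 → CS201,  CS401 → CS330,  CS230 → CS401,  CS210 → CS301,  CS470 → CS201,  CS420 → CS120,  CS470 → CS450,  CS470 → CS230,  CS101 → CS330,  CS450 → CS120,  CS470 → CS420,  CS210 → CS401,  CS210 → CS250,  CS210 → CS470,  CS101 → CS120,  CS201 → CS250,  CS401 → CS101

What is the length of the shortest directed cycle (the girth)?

3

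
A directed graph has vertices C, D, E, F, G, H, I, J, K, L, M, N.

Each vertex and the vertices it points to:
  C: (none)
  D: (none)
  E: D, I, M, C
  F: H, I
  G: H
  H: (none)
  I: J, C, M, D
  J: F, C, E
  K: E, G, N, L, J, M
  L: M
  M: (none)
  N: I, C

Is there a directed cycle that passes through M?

M lies on a cycle iff there is a path from M back to itself.
Exploring from M, it never reaches itself; equivalently, its strongly connected component is a singleton.

No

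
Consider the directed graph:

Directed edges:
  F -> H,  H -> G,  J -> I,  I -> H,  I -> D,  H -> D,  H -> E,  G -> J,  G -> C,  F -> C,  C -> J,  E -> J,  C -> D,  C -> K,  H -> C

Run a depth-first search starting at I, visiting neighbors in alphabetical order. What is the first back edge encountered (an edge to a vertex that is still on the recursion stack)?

DFS from I (visiting neighbors in alphabetical order); mark gray on enter, black on exit:
I gray
  D gray
  D black
  H gray
    C gray
      C→D: D black — skip
      J gray
        J→I: I is gray → back edge
First back edge: J → I.

J->I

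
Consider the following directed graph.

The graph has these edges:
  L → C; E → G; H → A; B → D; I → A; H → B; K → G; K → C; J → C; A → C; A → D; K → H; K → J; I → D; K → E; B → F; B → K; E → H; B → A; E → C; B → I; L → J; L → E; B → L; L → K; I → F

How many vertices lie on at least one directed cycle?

A vertex is on a directed cycle iff it belongs to a strongly connected component of size ≥ 2 (or has a self-loop).
The vertices on cycles are {B, E, H, K, L} — 5 in total.

5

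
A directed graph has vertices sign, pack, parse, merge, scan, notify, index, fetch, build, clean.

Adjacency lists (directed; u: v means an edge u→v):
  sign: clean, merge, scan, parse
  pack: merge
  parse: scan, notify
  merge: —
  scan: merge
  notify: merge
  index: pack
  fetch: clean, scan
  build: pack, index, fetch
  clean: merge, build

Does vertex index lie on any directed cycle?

No

index lies on a cycle iff there is a path from index back to itself.
Exploring from index, it never reaches itself; equivalently, its strongly connected component is a singleton.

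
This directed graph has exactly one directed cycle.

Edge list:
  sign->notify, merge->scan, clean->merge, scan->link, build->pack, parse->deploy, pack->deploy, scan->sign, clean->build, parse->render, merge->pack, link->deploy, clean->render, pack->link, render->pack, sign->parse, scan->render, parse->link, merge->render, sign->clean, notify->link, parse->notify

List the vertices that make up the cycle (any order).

scan, sign, clean, merge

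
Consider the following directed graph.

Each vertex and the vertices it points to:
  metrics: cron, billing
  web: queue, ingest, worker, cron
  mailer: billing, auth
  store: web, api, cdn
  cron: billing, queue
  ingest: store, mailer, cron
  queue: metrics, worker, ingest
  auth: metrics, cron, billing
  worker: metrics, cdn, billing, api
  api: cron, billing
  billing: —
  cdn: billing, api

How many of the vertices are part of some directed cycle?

11

A vertex is on a directed cycle iff it belongs to a strongly connected component of size ≥ 2 (or has a self-loop).
The vertices on cycles are {api, cdn, web, auth, cron, queue, store, ingest, mailer, worker, metrics} — 11 in total.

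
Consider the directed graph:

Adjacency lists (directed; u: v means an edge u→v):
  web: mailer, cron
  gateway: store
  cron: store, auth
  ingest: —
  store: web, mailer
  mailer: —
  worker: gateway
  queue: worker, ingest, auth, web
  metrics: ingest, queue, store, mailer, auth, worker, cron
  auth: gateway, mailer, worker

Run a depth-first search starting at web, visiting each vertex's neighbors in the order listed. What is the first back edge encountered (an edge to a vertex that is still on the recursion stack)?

DFS from web (visiting each vertex's neighbors in the order listed); mark gray on enter, black on exit:
web gray
  mailer gray
  mailer black
  cron gray
    store gray
      store→web: web is gray → back edge
First back edge: store → web.

store->web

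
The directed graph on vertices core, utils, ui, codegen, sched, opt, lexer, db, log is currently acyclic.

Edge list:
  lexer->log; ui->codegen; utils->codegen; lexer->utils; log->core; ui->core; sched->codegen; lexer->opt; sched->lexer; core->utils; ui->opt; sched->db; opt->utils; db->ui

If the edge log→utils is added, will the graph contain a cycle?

No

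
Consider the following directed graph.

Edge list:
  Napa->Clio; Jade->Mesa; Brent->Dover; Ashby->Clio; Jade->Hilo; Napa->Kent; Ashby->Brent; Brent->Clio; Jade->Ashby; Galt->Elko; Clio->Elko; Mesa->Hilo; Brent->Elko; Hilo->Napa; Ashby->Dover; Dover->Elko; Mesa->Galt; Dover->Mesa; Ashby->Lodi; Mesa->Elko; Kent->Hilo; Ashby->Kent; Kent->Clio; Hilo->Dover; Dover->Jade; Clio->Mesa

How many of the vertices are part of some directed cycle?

9

A vertex is on a directed cycle iff it belongs to a strongly connected component of size ≥ 2 (or has a self-loop).
The vertices on cycles are {Clio, Hilo, Jade, Kent, Mesa, Napa, Ashby, Brent, Dover} — 9 in total.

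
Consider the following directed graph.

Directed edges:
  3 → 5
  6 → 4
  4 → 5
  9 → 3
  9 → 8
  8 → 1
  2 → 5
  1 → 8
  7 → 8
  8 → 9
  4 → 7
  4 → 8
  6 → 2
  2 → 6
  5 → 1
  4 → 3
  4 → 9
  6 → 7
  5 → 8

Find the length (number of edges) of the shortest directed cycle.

For each vertex v, BFS finds the shortest path from v back to v.
The shortest such closed walk is 2 → 6 → 2, length 2.

2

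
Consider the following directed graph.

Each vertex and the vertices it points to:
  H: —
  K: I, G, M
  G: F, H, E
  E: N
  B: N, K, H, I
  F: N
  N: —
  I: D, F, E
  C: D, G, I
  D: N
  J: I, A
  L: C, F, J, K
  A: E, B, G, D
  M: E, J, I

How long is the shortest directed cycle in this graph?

For each vertex v, BFS finds the shortest path from v back to v.
The shortest such closed walk is K → M → J → A → B → K, length 5.

5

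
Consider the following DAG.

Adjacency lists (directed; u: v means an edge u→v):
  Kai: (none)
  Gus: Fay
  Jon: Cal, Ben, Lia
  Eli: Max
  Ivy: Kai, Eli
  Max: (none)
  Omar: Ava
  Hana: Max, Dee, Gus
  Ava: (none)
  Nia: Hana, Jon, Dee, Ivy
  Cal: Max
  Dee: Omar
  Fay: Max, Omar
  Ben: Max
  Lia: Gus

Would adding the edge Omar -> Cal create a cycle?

No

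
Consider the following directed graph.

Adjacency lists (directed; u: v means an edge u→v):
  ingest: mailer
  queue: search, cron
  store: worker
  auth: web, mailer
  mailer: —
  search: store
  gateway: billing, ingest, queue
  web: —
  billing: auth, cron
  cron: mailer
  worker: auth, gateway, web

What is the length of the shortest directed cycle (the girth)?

For each vertex v, BFS finds the shortest path from v back to v.
The shortest such closed walk is worker → gateway → queue → search → store → worker, length 5.

5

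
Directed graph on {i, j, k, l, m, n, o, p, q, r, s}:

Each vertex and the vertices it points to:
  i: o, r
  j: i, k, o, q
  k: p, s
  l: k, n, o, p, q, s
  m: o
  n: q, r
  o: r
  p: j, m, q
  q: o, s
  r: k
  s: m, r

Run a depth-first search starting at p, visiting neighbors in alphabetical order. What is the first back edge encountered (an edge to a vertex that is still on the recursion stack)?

k->p

DFS from p (visiting neighbors in alphabetical order); mark gray on enter, black on exit:
p gray
  j gray
    i gray
      o gray
        r gray
          k gray
            k→p: p is gray → back edge
First back edge: k → p.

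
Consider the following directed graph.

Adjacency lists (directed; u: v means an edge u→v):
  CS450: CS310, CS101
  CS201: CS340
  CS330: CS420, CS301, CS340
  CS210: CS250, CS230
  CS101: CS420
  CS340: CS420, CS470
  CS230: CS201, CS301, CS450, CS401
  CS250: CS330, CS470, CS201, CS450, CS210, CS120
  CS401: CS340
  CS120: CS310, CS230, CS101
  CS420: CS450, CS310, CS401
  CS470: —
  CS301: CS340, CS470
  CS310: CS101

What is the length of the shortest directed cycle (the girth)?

2

For each vertex v, BFS finds the shortest path from v back to v.
The shortest such closed walk is CS250 → CS210 → CS250, length 2.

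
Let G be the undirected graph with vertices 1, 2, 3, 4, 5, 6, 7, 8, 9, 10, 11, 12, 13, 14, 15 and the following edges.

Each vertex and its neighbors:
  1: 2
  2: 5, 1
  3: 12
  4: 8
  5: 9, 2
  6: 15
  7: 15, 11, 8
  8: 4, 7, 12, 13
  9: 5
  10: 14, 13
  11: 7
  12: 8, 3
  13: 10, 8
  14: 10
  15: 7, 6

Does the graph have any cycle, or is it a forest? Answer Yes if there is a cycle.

DFS, tracking each vertex's parent; an edge to a visited non-parent vertex closes a cycle.
Start from 4:
visit 4 (parent –)
  visit 8 (parent 4)
    8–4: parent, skip
    visit 7 (parent 8)
      visit 15 (parent 7)
        15–7: parent, skip
        visit 6 (parent 15)
          6–15: parent, skip
      visit 11 (parent 7)
        11–7: parent, skip
      7–8: parent, skip
    visit 12 (parent 8)
      12–8: parent, skip
      visit 3 (parent 12)
        3–12: parent, skip
    visit 13 (parent 8)
      visit 10 (parent 13)
        visit 14 (parent 10)
          14–10: parent, skip
        10–13: parent, skip
      13–8: parent, skip
visit 1 (parent –)
  visit 2 (parent 1)
    visit 5 (parent 2)
      visit 9 (parent 5)
        9–5: parent, skip
      5–2: parent, skip
    2–1: parent, skip
No non-parent visited neighbor found — the graph is a forest.

No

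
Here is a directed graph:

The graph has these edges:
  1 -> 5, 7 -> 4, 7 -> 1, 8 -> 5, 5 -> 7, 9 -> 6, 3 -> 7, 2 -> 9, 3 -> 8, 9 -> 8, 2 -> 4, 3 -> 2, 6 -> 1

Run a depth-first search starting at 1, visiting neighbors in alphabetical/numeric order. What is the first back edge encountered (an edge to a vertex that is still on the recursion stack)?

DFS from 1 (visiting neighbors in alphabetical/numeric order); mark gray on enter, black on exit:
1 gray
  5 gray
    7 gray
      7→1: 1 is gray → back edge
First back edge: 7 → 1.

7->1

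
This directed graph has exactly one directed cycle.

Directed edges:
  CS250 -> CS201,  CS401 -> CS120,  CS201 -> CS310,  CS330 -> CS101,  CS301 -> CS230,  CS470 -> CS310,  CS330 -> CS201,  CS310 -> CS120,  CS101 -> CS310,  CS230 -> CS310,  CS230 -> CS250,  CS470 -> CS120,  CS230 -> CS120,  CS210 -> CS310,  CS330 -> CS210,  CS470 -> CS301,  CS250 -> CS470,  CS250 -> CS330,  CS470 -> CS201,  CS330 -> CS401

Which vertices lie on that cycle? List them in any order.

CS230, CS250, CS301, CS470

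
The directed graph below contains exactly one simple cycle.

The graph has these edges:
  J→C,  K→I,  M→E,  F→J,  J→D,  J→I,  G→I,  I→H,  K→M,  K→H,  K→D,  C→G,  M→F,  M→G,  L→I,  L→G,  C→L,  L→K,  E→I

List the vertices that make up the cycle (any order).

C, F, J, K, L, M

DFS with gray/black marking from K:
K gray
  D gray
  D black
  I gray
    H gray
    H black
  I black
  M gray
    G gray
      G→I: I black — skip
    G black
    E gray
      E→I: I black — skip
    E black
    F gray
      J gray
        J→I: I black — skip
        J→D: D black — skip
        C gray
          C→G: G black — skip
          L gray
            L→I: I black — skip
            L→G: G black — skip
            L→K: K is gray → back edge
Back edge closes the cycle K → M → F → J → C → L → K; its vertices are {C, F, J, K, L, M}.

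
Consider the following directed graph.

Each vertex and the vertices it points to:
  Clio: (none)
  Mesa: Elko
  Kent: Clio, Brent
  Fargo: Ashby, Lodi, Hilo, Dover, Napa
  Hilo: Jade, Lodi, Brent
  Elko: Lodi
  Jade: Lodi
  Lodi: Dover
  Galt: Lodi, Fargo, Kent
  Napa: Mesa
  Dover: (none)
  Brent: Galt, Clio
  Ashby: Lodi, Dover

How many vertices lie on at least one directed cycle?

5

A vertex is on a directed cycle iff it belongs to a strongly connected component of size ≥ 2 (or has a self-loop).
The vertices on cycles are {Galt, Hilo, Kent, Brent, Fargo} — 5 in total.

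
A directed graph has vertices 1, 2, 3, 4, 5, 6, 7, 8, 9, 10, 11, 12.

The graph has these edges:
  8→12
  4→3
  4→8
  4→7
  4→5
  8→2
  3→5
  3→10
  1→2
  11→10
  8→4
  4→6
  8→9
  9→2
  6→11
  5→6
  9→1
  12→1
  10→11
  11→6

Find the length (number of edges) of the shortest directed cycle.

2

For each vertex v, BFS finds the shortest path from v back to v.
The shortest such closed walk is 4 → 8 → 4, length 2.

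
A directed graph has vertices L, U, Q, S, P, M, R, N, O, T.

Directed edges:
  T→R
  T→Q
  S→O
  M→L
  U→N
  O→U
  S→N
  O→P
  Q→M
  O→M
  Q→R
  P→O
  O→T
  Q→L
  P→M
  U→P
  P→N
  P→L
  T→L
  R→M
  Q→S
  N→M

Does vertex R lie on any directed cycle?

No

R lies on a cycle iff there is a path from R back to itself.
Exploring from R, it never reaches itself; equivalently, its strongly connected component is a singleton.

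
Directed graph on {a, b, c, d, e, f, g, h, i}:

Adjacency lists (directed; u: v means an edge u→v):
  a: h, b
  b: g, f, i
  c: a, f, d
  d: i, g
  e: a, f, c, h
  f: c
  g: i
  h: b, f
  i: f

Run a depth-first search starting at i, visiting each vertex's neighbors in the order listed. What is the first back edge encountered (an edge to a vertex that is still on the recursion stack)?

g->i

DFS from i (visiting each vertex's neighbors in the order listed); mark gray on enter, black on exit:
i gray
  f gray
    c gray
      a gray
        h gray
          b gray
            g gray
              g→i: i is gray → back edge
First back edge: g → i.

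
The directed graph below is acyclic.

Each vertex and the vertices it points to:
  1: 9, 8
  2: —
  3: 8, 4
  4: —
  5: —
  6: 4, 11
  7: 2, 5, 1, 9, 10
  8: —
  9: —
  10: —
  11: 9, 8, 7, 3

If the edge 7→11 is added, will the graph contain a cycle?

Adding 7→11 creates a cycle iff 11 can already reach 7.
Path from 11: 11 → 7.
So 11 → … → 7 → 11 is a cycle.

Yes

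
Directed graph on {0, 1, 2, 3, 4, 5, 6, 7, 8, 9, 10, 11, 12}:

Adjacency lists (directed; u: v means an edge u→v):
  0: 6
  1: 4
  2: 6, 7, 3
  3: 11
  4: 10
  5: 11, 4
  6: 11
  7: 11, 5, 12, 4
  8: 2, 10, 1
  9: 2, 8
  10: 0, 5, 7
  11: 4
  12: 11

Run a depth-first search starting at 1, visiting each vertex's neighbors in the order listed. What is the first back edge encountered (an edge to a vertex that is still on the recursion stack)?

11→4

DFS from 1 (visiting each vertex's neighbors in the order listed); mark gray on enter, black on exit:
1 gray
  4 gray
    10 gray
      0 gray
        6 gray
          11 gray
            11→4: 4 is gray → back edge
First back edge: 11 → 4.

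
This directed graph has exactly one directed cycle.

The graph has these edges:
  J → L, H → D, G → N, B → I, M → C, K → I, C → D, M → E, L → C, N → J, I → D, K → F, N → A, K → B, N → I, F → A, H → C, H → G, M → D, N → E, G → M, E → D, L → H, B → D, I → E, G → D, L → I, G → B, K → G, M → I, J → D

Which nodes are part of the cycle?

DFS with gray/black marking from G:
G gray
  M gray
    I gray
      E gray
        D gray
        D black
      E black
      I→D: D black — skip
    I black
    M→D: D black — skip
    C gray
      C→D: D black — skip
    C black
    M→E: E black — skip
  M black
  G→D: D black — skip
  N gray
    A gray
    A black
    J gray
      J→D: D black — skip
      L gray
        L→C: C black — skip
        H gray
          H→G: G is gray → back edge
Back edge closes the cycle G → N → J → L → H → G; its vertices are {G, H, J, L, N}.

G, H, J, L, N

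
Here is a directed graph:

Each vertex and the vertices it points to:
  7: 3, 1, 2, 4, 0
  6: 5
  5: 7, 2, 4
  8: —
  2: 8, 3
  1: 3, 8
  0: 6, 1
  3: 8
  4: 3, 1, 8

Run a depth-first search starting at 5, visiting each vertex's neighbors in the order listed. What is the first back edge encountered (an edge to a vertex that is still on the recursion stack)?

6->5

DFS from 5 (visiting each vertex's neighbors in the order listed); mark gray on enter, black on exit:
5 gray
  7 gray
    3 gray
      8 gray
      8 black
    3 black
    1 gray
      1→3: 3 black — skip
      1→8: 8 black — skip
    1 black
    2 gray
      2→8: 8 black — skip
      2→3: 3 black — skip
    2 black
    4 gray
      4→3: 3 black — skip
      4→1: 1 black — skip
      4→8: 8 black — skip
    4 black
    0 gray
      6 gray
        6→5: 5 is gray → back edge
First back edge: 6 → 5.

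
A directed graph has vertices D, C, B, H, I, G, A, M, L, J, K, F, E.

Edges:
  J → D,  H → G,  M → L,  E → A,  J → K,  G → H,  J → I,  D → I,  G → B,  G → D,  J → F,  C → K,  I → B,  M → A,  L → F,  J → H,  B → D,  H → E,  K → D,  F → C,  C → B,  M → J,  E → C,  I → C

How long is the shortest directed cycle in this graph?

For each vertex v, BFS finds the shortest path from v back to v.
The shortest such closed walk is H → G → H, length 2.

2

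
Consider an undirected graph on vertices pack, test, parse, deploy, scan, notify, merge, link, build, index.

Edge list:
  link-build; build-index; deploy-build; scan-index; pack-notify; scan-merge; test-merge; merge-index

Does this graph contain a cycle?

Yes

DFS, tracking each vertex's parent; an edge to a visited non-parent vertex closes a cycle.
Start from test:
visit test (parent –)
  visit merge (parent test)
    visit scan (parent merge)
      visit index (parent scan)
        visit build (parent index)
          build–index: parent, skip
          visit link (parent build)
            link–build: parent, skip
          visit deploy (parent build)
            deploy–build: parent, skip
        index–scan: parent, skip
        index–merge: merge visited and ≠ parent → cycle
Cycle: merge – scan – index – merge.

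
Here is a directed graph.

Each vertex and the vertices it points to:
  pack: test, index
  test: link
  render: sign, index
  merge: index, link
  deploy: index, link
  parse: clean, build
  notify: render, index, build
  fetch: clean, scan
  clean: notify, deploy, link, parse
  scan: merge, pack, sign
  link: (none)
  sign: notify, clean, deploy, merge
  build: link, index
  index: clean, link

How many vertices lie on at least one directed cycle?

A vertex is on a directed cycle iff it belongs to a strongly connected component of size ≥ 2 (or has a self-loop).
The vertices on cycles are {sign, build, clean, index, merge, parse, deploy, notify, render} — 9 in total.

9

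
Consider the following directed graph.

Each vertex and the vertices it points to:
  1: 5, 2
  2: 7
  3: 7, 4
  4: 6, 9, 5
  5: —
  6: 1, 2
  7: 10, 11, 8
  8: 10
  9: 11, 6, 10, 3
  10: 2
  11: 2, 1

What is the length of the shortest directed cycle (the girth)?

3

For each vertex v, BFS finds the shortest path from v back to v.
The shortest such closed walk is 3 → 4 → 9 → 3, length 3.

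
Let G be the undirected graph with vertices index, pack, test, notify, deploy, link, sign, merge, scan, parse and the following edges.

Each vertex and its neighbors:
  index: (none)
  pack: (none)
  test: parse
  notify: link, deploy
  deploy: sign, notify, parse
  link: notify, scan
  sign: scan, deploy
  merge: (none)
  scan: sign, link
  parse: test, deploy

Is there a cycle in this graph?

DFS, tracking each vertex's parent; an edge to a visited non-parent vertex closes a cycle.
Start from link:
visit link (parent –)
  visit notify (parent link)
    notify–link: parent, skip
    visit deploy (parent notify)
      visit sign (parent deploy)
        visit scan (parent sign)
          scan–sign: parent, skip
          scan–link: link visited and ≠ parent → cycle
Cycle: link – notify – deploy – sign – scan – link.

Yes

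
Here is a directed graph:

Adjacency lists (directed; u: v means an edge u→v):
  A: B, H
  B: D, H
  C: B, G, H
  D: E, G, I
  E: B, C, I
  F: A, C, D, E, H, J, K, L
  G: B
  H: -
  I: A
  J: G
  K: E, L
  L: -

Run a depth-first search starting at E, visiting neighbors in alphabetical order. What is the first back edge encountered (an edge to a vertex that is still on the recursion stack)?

D→E

DFS from E (visiting neighbors in alphabetical order); mark gray on enter, black on exit:
E gray
  B gray
    D gray
      D→E: E is gray → back edge
First back edge: D → E.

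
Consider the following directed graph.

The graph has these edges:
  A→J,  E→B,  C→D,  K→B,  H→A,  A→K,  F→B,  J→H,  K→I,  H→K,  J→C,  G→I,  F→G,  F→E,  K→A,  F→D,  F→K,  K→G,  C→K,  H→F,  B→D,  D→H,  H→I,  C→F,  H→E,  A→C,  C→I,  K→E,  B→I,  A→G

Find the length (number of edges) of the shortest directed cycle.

For each vertex v, BFS finds the shortest path from v back to v.
The shortest such closed walk is A → K → A, length 2.

2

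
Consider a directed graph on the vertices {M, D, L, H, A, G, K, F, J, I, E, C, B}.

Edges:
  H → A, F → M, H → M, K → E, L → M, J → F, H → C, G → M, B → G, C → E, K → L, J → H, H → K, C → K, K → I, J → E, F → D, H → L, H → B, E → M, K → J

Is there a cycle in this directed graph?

DFS with white/gray/black marking, starting from J:
J gray
  F gray
    M gray
    M black
    D gray
    D black
  F black
  E gray
    E→M: M black — skip
  E black
  H gray
    L gray
      L→M: M black — skip
    L black
    A gray
    A black
    C gray
      K gray
        K→L: L black — skip
        K→E: E black — skip
        I gray
        I black
        K→J: J is gray → back edge
Back edge found, so a cycle exists: J → H → C → K → J.

Yes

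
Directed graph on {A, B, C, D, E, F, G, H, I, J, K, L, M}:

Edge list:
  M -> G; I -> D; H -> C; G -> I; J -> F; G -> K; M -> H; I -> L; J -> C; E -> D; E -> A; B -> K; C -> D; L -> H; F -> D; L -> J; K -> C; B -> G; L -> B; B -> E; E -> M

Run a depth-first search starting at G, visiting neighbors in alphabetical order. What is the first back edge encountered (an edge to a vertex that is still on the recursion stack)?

M->G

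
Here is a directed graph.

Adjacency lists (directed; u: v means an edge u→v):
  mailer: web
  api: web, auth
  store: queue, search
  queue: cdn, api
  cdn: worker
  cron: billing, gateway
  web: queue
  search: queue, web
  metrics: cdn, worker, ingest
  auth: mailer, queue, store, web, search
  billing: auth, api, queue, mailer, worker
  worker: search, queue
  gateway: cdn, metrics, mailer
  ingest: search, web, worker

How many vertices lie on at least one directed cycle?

9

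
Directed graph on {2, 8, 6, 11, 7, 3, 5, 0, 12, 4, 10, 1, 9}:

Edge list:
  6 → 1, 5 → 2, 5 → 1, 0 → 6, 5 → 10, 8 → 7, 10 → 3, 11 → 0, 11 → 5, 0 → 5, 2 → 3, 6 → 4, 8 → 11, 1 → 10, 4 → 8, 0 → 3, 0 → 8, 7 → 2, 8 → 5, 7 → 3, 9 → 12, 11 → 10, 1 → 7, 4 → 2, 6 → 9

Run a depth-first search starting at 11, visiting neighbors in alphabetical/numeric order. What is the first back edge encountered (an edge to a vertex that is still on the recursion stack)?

8→11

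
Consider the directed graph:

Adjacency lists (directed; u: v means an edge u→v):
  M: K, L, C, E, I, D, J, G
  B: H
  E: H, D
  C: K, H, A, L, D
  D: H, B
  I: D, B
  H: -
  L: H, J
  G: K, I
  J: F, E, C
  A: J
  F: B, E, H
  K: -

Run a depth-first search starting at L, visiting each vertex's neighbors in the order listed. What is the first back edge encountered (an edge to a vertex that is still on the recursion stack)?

A->J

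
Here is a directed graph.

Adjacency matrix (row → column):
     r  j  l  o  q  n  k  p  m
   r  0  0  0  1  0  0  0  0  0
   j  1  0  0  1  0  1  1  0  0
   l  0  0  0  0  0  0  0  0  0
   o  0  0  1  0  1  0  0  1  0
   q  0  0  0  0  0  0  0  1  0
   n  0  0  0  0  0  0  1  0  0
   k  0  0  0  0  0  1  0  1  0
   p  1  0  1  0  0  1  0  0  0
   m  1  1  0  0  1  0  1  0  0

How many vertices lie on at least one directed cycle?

A vertex is on a directed cycle iff it belongs to a strongly connected component of size ≥ 2 (or has a self-loop).
The vertices on cycles are {k, n, o, p, q, r} — 6 in total.

6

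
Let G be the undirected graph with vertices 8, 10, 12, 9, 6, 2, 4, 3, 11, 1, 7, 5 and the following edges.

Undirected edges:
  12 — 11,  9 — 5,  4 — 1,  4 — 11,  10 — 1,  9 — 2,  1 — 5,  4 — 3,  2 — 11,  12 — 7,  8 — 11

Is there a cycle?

DFS, tracking each vertex's parent; an edge to a visited non-parent vertex closes a cycle.
Start from 3:
visit 3 (parent –)
  visit 4 (parent 3)
    4–3: parent, skip
    visit 11 (parent 4)
      visit 2 (parent 11)
        visit 9 (parent 2)
          9–2: parent, skip
          visit 5 (parent 9)
            visit 1 (parent 5)
              1–4: 4 visited and ≠ parent → cycle
Cycle: 4 – 11 – 2 – 9 – 5 – 1 – 4.

Yes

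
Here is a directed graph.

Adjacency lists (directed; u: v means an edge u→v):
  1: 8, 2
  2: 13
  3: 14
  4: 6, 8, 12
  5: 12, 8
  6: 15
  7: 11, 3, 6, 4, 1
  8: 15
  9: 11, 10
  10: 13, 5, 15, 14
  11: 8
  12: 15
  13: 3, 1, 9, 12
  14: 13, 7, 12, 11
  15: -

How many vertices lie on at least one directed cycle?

A vertex is on a directed cycle iff it belongs to a strongly connected component of size ≥ 2 (or has a self-loop).
The vertices on cycles are {1, 2, 3, 7, 9, 10, 13, 14} — 8 in total.

8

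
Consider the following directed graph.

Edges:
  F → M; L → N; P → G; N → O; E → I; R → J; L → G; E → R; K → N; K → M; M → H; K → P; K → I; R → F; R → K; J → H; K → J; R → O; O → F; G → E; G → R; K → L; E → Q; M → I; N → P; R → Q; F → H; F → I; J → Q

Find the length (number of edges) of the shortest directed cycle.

4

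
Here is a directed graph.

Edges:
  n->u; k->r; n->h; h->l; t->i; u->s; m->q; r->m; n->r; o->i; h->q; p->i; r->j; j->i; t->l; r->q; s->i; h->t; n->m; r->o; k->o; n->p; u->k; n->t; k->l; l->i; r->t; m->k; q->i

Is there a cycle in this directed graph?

DFS with white/gray/black marking, starting from h:
h gray
  t gray
    l gray
      i gray
      i black
    l black
    t→i: i black — skip
  t black
  h→l: l black — skip
  q gray
    q→i: i black — skip
  q black
h black
j gray
  j→i: i black — skip
j black
k gray
  o gray
    o→i: i black — skip
  o black
  r gray
    m gray
      m→q: q black — skip
      m→k: k is gray → back edge
Back edge found, so a cycle exists: k → r → m → k.

Yes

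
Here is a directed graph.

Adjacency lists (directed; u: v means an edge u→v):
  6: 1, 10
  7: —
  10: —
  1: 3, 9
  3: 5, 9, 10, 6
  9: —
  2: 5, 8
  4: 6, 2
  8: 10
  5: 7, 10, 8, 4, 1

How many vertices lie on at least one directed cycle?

A vertex is on a directed cycle iff it belongs to a strongly connected component of size ≥ 2 (or has a self-loop).
The vertices on cycles are {1, 2, 3, 4, 5, 6} — 6 in total.

6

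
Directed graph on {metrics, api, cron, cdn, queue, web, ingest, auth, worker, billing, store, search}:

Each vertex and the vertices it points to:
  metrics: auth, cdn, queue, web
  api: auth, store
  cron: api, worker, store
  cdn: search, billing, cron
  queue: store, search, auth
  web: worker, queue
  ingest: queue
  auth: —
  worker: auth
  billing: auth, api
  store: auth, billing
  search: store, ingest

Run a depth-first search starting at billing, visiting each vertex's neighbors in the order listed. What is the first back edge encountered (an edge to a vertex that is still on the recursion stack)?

store->billing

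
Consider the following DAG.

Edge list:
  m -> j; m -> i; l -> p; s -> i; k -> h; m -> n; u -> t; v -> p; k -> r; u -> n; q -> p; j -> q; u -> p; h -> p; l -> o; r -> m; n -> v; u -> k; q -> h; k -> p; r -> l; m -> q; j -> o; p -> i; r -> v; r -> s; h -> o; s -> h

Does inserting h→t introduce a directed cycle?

Adding h→t creates a cycle iff t can already reach h.
Explore from t: no path reaches h. The graph stays acyclic.

No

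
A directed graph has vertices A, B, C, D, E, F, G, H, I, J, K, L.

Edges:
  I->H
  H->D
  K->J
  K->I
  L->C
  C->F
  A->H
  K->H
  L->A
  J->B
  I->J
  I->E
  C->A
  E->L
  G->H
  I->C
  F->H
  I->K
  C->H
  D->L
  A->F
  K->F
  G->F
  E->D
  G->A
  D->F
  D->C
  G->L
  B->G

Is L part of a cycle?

Yes

L is on a cycle iff L can reach itself via ≥1 edge.
L → C → H → D → L — yes.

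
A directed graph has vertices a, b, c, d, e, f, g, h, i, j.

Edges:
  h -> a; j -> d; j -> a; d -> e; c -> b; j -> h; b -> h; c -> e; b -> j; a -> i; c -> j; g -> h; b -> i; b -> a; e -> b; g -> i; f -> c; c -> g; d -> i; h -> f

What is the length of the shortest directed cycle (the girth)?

For each vertex v, BFS finds the shortest path from v back to v.
The shortest such closed walk is f → c → g → h → f, length 4.

4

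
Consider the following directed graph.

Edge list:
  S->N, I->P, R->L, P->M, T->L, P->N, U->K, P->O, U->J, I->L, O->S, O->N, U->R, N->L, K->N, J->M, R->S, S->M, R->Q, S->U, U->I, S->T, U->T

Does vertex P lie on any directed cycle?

P is on a cycle iff P can reach itself via ≥1 edge.
P → O → S → U → I → P — yes.

Yes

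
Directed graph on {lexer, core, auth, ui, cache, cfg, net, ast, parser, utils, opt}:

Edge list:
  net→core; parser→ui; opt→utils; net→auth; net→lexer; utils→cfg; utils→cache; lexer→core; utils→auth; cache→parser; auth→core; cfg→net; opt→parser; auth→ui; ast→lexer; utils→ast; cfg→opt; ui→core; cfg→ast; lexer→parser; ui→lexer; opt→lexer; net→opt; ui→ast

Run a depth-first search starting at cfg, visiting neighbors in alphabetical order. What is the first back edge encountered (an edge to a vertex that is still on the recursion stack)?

ui->ast

DFS from cfg (visiting neighbors in alphabetical order); mark gray on enter, black on exit:
cfg gray
  ast gray
    lexer gray
      core gray
      core black
      parser gray
        ui gray
          ui→ast: ast is gray → back edge
First back edge: ui → ast.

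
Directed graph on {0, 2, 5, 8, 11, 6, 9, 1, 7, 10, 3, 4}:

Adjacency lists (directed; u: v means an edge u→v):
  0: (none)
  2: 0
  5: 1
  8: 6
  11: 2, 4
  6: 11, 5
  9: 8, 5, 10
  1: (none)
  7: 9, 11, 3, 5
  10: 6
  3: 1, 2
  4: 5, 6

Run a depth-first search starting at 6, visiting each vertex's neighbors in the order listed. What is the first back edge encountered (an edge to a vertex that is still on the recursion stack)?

4→6

DFS from 6 (visiting each vertex's neighbors in the order listed); mark gray on enter, black on exit:
6 gray
  11 gray
    2 gray
      0 gray
      0 black
    2 black
    4 gray
      5 gray
        1 gray
        1 black
      5 black
      4→6: 6 is gray → back edge
First back edge: 4 → 6.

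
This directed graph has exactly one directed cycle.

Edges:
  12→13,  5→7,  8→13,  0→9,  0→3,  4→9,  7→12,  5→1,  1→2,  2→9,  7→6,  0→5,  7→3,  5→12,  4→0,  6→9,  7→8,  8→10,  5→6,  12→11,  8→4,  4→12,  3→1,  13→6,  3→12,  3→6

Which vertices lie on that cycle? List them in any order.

0, 4, 5, 7, 8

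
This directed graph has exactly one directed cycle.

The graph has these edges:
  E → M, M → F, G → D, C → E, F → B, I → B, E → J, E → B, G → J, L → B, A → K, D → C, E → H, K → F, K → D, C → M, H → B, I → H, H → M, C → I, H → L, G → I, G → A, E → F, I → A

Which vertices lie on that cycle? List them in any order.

DFS with gray/black marking from D:
D gray
  C gray
    I gray
      A gray
        K gray
          K→D: D is gray → back edge
Back edge closes the cycle D → C → I → A → K → D; its vertices are {A, C, D, I, K}.

A, C, D, I, K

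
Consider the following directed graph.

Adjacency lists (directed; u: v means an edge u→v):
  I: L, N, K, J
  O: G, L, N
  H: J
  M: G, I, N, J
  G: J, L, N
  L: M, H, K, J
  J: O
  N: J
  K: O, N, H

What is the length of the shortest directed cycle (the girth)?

3

For each vertex v, BFS finds the shortest path from v back to v.
The shortest such closed walk is O → G → J → O, length 3.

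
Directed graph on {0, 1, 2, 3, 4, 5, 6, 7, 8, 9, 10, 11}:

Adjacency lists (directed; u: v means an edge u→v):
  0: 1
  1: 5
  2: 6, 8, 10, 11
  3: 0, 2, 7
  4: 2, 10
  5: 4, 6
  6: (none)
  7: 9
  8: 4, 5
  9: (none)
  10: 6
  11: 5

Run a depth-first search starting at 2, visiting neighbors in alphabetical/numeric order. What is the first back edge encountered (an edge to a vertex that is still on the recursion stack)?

4->2

DFS from 2 (visiting neighbors in alphabetical/numeric order); mark gray on enter, black on exit:
2 gray
  6 gray
  6 black
  8 gray
    4 gray
      4→2: 2 is gray → back edge
First back edge: 4 → 2.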